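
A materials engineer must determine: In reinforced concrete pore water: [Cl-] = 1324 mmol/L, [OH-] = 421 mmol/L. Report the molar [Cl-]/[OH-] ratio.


Threshold parameter = [Cl-] / [OH-] (molar basis; both in mmol/L, so units cancel)
Ratio = 1324 / 421 = 3.14

3.14


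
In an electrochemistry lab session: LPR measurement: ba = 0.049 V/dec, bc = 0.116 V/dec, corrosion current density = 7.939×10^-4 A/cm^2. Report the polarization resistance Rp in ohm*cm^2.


Apply the Stern-Geary equation: Rp = ba*bc / (2.303*icorr*(ba+bc))
ba*bc = 0.049*0.116 = 0.005684
ba+bc = 0.165; 2.303*icorr*(ba+bc) = 2.303*7.939×10^-4*0.165 = 3.0167803×10^-4
Rp = 0.005684 / 3.0167803×10^-4 = 18.84 ohm*cm^2

18.84 ohm*cm^2


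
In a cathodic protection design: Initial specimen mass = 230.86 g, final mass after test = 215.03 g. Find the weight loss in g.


Weight loss = initial − final
WL = 230.86 − 215.03 = 15.83 g

15.83 g


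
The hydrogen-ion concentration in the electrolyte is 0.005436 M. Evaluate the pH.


pH = −log10[H+]
pH = −log10(0.005436) = 2.26

2.26


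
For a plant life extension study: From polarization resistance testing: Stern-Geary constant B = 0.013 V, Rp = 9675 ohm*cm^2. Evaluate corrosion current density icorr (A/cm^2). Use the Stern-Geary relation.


Apply the Stern-Geary relation: icorr = B / Rp
icorr = 0.013 / 9675 = 1.344×10^-6 A/cm^2

1.344×10^-6 A/cm^2


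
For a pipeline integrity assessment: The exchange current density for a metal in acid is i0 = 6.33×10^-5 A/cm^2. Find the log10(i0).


i0 = 6.33×10^-5 A/cm^2
log10(i0) = -4.199

-4.199


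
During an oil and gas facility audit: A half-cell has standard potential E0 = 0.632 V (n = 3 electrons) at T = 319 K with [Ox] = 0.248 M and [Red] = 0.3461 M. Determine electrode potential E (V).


Apply the Nernst equation: E = E0 + (RT/nF)*ln([Ox]/[Red])
Step 1: RT/nF = 8.314*319/(3*96485) = 0.00916262 V
Step 2: [Ox]/[Red] = 0.248/0.3461 = 0.716556
Step 3: ln(0.716556) = -0.333299
Step 4: correction = 0.00916262 * -0.333299 = -0.003 V
E = 0.632 + -0.003 = 0.629 V

0.629 V


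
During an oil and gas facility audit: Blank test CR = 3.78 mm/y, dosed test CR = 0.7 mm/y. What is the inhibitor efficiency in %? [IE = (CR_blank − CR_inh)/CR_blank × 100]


Apply the inhibitor-efficiency definition: IE = (CR_blank − CR_inh)/CR_blank × 100
IE = (3.78 − 0.7) / 3.78 × 100
IE = 3.08 / 3.78 × 100 = 81.5 %

81.5 %


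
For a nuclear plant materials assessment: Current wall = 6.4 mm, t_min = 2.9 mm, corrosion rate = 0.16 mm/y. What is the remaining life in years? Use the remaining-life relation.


Apply the remaining-life relation: RL = (t_current − t_min) / CR
RL = (6.4 − 2.9) / 0.16 = 3.5 / 0.16 = 21.9 years

21.9 years


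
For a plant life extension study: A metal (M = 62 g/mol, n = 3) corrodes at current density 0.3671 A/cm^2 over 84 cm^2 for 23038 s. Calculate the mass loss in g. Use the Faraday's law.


Apply Faraday's law: m = i*A*t*M / (n*F)
Total charge passed Q = i*A*t = 0.3671*84*23038 = 710408.9832 C
m = Q*M/(n*F) = 710408.9832*62/(3*96485) = 152.1665 g

152.1665 g


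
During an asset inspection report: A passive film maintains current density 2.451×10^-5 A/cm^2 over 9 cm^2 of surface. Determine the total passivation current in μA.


I = i_pass * A, then convert A → μA (×10^6)
I = 2.451×10^-5 * 9 * 10^6 = 220.59 μA

220.59 μA


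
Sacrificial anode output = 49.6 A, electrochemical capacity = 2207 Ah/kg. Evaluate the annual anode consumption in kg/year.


Annual consumption = current * hours per year / capacity
Rate = 49.6 * 8760 / 2207 = 196.9 kg/year

196.9 kg/year


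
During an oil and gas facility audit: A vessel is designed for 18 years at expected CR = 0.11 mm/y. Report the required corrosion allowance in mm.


Corrosion allowance = CR × design life
CA = 0.11 * 18 = 1.98 mm

1.98 mm


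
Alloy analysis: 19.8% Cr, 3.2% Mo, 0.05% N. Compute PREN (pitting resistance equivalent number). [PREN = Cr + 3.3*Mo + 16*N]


Apply the PREN formula: PREN = Cr + 3.3*Mo + 16*N
PREN = 19.8 + 3.3*3.2 + 16*0.05
PREN = 19.8 + 10.56 + 0.8 = 31.16

31.16


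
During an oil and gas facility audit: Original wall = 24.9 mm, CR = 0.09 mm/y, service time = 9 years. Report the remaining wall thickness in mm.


Remaining wall = original − CR × time
t = 24.9 − 0.09*9 = 24.9 − 0.81 = 24.09 mm

24.09 mm


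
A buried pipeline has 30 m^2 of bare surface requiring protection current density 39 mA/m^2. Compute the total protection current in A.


I = area * current density, then convert mA → A (÷1000)
I = 30 * 39 / 1000 = 1.17 A

1.17 A


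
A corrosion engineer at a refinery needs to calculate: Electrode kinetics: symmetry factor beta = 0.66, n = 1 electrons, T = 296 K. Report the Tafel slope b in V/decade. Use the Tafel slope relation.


Apply the Tafel slope relation: b = 2.303*R*T/(beta*n*F)
Numerator: 2.303 * 8.314 * 296 = 5667.55
Denominator: 0.66 * 1 * 96485 = 63680.1
b = 5667.55 / 63680.1 = 0.089 V/decade

0.089 V/decade


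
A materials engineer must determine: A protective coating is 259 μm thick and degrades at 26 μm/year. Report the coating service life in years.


Service life = thickness / degradation rate
Life = 259 / 26 = 10.0 years

10.0 years


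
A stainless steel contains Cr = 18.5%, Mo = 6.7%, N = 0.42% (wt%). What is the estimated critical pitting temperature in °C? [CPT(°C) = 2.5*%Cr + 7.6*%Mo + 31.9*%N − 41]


Apply the ASTM G48 empirical CPT estimate: CPT(°C) = 2.5*%Cr + 7.6*%Mo + 31.9*%N − 41
2.5*18.5 = 46.25; 7.6*6.7 = 50.92; 31.9*0.42 = 13.398
CPT = 46.25 + 50.92 + 13.398 − 41 = 69.568 °C
Rounded to 0.1 °C: CPT ≈ 69.6 °C

69.6 °C


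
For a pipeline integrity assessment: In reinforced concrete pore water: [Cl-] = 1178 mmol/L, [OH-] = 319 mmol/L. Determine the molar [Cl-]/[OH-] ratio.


Threshold parameter = [Cl-] / [OH-] (molar basis; both in mmol/L, so units cancel)
Ratio = 1178 / 319 = 3.69

3.69


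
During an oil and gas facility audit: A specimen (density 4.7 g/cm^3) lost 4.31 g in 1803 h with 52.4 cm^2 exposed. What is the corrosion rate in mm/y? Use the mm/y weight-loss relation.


Apply the mm/y weight-loss relation: CR = 87600 * W / (D * A * T)
Numerator: 87600 * 4.31 = 377556.0
Denominator: 4.7 * 52.4 * 1803 = 444042.84
CR = 377556.0 / 444042.84 = 0.850269 mm/y

0.850269 mm/y


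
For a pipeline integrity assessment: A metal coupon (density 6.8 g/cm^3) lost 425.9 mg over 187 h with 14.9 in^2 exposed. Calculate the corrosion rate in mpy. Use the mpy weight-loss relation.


Apply the mpy weight-loss relation: CR = 534 * W / (D * A * T)
Numerator: 534 * 425.9 = 227430.6
Denominator: 6.8 * 14.9 * 187 = 18946.84
CR = 227430.6 / 18946.84 = 12.00362 mpy

12.00362 mpy


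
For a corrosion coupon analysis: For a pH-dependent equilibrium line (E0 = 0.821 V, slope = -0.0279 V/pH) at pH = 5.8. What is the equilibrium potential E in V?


Apply the Pourbaix line equation: E = E0 + slope*pH
E = 0.821 + (-0.0279)*5.8 = 0.821 + (-0.16182) = 0.65918 V
Rounded to 3 decimal places: E = 0.659 V

0.659 V


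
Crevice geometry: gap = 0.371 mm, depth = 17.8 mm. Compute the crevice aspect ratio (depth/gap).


Aspect ratio = depth / gap
Ratio = 17.8 / 0.371 = 48.0

48.0


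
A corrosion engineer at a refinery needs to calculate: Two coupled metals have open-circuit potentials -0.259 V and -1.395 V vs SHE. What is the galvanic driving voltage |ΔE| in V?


Driving voltage is the absolute potential difference.
|ΔE| = |-0.259 − (-1.395)| = 1.136 V

1.136 V


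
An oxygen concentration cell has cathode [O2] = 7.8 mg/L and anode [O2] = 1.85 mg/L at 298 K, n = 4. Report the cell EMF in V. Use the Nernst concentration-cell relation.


Apply the Nernst concentration-cell relation: E = (RT/nF)*ln(C_cathode/C_anode)
RT/nF = 8.314*298/(4*96485) = 0.00641958 V
ln(7.8/1.85) = 1.43894
E = 0.00641958 * 1.43894 = 0.00924 V

0.00924 V


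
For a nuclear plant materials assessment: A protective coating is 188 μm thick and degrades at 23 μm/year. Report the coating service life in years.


Service life = thickness / degradation rate
Life = 188 / 23 = 8.2 years

8.2 years


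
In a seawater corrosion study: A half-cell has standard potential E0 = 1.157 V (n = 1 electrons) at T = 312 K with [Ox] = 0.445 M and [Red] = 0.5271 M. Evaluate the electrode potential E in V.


Apply the Nernst equation: E = E0 + (RT/nF)*ln([Ox]/[Red])
Step 1: RT/nF = 8.314*312/(1*96485) = 0.02688468 V
Step 2: [Ox]/[Red] = 0.445/0.5271 = 0.844242
Step 3: ln(0.844242) = -0.169316
Step 4: correction = 0.02688468 * -0.169316 = -0.0046 V
E = 1.157 + -0.0046 = 1.1524 V

1.1524 V


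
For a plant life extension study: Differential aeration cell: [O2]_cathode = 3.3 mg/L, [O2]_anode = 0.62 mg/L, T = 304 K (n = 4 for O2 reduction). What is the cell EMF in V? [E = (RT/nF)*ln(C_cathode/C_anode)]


Apply the Nernst concentration-cell relation: E = (RT/nF)*ln(C_cathode/C_anode)
RT/nF = 8.314*304/(4*96485) = 0.00654883 V
ln(3.3/0.62) = 1.67196
E = 0.00654883 * 1.67196 = 0.01095 V

0.01095 V


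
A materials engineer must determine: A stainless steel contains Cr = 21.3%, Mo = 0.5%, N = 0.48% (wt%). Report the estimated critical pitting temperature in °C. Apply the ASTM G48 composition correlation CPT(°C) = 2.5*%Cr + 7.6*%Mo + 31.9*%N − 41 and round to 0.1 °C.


Apply the ASTM G48 empirical CPT estimate: CPT(°C) = 2.5*%Cr + 7.6*%Mo + 31.9*%N − 41
2.5*21.3 = 53.25; 7.6*0.5 = 3.8; 31.9*0.48 = 15.312
CPT = 53.25 + 3.8 + 15.312 − 41 = 31.362 °C
Rounded to 0.1 °C: CPT ≈ 31.4 °C

31.4 °C


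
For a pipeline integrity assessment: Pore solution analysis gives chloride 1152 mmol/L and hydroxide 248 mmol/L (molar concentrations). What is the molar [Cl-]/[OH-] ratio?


Threshold parameter = [Cl-] / [OH-] (molar basis; both in mmol/L, so units cancel)
Ratio = 1152 / 248 = 4.65

4.65


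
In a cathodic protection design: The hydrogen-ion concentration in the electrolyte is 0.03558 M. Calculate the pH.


pH = −log10[H+]
pH = −log10(0.03558) = 1.45

1.45


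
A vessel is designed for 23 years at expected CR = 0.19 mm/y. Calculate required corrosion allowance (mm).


Corrosion allowance = CR × design life
CA = 0.19 * 23 = 4.37 mm

4.37 mm


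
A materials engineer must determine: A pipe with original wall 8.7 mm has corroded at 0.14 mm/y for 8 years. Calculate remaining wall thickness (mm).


Remaining wall = original − CR × time
t = 8.7 − 0.14*8 = 8.7 − 1.12 = 7.58 mm

7.58 mm


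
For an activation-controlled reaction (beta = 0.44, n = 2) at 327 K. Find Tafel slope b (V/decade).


Apply the Tafel slope relation: b = 2.303*R*T/(beta*n*F)
Numerator: 2.303 * 8.314 * 327 = 6261.12
Denominator: 0.44 * 2 * 96485 = 84906.8
b = 6261.12 / 84906.8 = 0.0737 V/decade

0.0737 V/decade


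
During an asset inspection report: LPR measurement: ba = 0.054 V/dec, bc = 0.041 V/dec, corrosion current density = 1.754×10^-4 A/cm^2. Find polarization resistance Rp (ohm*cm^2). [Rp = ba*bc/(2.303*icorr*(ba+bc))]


Apply the Stern-Geary equation: Rp = ba*bc / (2.303*icorr*(ba+bc))
ba*bc = 0.054*0.041 = 0.002214
ba+bc = 0.095; 2.303*icorr*(ba+bc) = 2.303*1.754×10^-4*0.095 = 3.8374889×10^-5
Rp = 0.002214 / 3.8374889×10^-5 = 57.7 ohm*cm^2

57.7 ohm*cm^2


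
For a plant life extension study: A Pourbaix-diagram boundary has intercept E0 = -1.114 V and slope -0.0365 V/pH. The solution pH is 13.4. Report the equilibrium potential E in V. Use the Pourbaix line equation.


Apply the Pourbaix line equation: E = E0 + slope*pH
E = -1.114 + (-0.0365)*13.4 = -1.114 + (-0.4891) = -1.6031 V
Rounded to 4 decimal places: E = -1.6031 V

-1.6031 V


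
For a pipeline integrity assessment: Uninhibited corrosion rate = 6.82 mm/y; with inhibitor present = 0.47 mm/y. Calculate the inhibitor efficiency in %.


Apply the inhibitor-efficiency definition: IE = (CR_blank − CR_inh)/CR_blank × 100
IE = (6.82 − 0.47) / 6.82 × 100
IE = 6.35 / 6.82 × 100 = 93.1 %

93.1 %


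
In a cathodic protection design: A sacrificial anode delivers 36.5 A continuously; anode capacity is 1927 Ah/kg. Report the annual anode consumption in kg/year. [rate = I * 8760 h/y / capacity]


Annual consumption = current * hours per year / capacity
Rate = 36.5 * 8760 / 1927 = 165.9 kg/year

165.9 kg/year


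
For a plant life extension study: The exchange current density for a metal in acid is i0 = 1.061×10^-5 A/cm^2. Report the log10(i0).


i0 = 1.061×10^-5 A/cm^2
log10(i0) = -4.974

-4.974


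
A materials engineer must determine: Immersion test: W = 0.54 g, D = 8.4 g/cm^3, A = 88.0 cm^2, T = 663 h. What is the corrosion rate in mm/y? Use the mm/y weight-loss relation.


Apply the mm/y weight-loss relation: CR = 87600 * W / (D * A * T)
Numerator: 87600 * 0.54 = 47304.0
Denominator: 8.4 * 88.0 * 663 = 490089.6
CR = 47304.0 / 490089.6 = 0.096521 mm/y

0.096521 mm/y


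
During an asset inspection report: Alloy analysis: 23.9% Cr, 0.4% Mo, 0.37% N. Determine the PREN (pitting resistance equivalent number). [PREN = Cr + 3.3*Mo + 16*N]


Apply the PREN formula: PREN = Cr + 3.3*Mo + 16*N
PREN = 23.9 + 3.3*0.4 + 16*0.37
PREN = 23.9 + 1.32 + 5.92 = 31.14

31.14


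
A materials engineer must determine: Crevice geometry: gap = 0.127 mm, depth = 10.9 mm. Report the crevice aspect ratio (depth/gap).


Aspect ratio = depth / gap
Ratio = 10.9 / 0.127 = 85.8

85.8


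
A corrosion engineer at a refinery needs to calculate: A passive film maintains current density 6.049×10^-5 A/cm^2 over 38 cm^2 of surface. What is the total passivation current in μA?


I = i_pass * A, then convert A → μA (×10^6)
I = 6.049×10^-5 * 38 * 10^6 = 2298.62 μA

2298.62 μA


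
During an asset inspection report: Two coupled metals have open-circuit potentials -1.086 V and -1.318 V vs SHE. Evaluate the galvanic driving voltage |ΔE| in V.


Driving voltage is the absolute potential difference.
|ΔE| = |-1.086 − (-1.318)| = 0.232 V

0.232 V


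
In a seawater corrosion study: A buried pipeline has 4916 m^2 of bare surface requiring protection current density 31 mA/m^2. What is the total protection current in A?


I = area * current density, then convert mA → A (÷1000)
I = 4916 * 31 / 1000 = 152.4 A

152.4 A


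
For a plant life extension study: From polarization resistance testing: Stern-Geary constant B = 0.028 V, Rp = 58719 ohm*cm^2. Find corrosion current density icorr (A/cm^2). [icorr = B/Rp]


Apply the Stern-Geary relation: icorr = B / Rp
icorr = 0.028 / 58719 = 4.768×10^-7 A/cm^2

4.768×10^-7 A/cm^2


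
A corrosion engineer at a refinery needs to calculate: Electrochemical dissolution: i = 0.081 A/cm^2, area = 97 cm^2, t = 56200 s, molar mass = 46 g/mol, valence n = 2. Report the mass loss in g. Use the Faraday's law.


Apply Faraday's law: m = i*A*t*M / (n*F)
Total charge passed Q = i*A*t = 0.081*97*56200 = 441563.4 C
m = Q*M/(n*F) = 441563.4*46/(2*96485) = 105.25945 g

105.25945 g


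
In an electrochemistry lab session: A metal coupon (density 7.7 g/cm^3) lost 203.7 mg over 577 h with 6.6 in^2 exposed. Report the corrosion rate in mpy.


Apply the mpy weight-loss relation: CR = 534 * W / (D * A * T)
Numerator: 534 * 203.7 = 108775.8
Denominator: 7.7 * 6.6 * 577 = 29323.14
CR = 108775.8 / 29323.14 = 3.7096 mpy

3.7096 mpy


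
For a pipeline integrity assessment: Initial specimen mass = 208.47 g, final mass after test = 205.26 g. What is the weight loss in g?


Weight loss = initial − final
WL = 208.47 − 205.26 = 3.21 g

3.21 g


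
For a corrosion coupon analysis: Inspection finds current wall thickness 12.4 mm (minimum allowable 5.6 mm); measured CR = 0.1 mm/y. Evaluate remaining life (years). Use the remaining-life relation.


Apply the remaining-life relation: RL = (t_current − t_min) / CR
RL = (12.4 − 5.6) / 0.1 = 6.8 / 0.1 = 68.0 years

68.0 years


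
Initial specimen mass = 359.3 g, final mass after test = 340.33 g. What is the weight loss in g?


Weight loss = initial − final
WL = 359.3 − 340.33 = 18.97 g

18.97 g


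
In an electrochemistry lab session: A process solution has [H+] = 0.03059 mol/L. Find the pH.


pH = −log10[H+]
pH = −log10(0.03059) = 1.51

1.51


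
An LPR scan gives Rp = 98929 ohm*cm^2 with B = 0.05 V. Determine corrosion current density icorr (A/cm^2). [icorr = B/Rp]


Apply the Stern-Geary relation: icorr = B / Rp
icorr = 0.05 / 98929 = 5.054×10^-7 A/cm^2

5.054×10^-7 A/cm^2


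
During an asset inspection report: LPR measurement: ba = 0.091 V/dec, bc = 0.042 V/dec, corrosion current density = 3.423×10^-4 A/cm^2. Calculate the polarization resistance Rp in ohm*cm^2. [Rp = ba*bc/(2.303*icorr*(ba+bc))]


Apply the Stern-Geary equation: Rp = ba*bc / (2.303*icorr*(ba+bc))
ba*bc = 0.091*0.042 = 0.003822
ba+bc = 0.133; 2.303*icorr*(ba+bc) = 2.303*3.423×10^-4*0.133 = 1.0484615×10^-4
Rp = 0.003822 / 1.0484615×10^-4 = 36.5 ohm*cm^2

36.5 ohm*cm^2


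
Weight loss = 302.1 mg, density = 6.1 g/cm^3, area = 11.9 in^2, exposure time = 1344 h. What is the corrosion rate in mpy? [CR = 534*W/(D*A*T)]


Apply the mpy weight-loss relation: CR = 534 * W / (D * A * T)
Numerator: 534 * 302.1 = 161321.4
Denominator: 6.1 * 11.9 * 1344 = 97560.96
CR = 161321.4 / 97560.96 = 1.654 mpy

1.654 mpy


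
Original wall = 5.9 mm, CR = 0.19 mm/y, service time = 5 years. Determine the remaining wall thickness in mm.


Remaining wall = original − CR × time
t = 5.9 − 0.19*5 = 5.9 − 0.95 = 4.95 mm

4.95 mm


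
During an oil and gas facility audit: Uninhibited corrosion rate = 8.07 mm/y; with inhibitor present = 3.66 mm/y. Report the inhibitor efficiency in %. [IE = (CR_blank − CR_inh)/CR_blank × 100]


Apply the inhibitor-efficiency definition: IE = (CR_blank − CR_inh)/CR_blank × 100
IE = (8.07 − 3.66) / 8.07 × 100
IE = 4.41 / 8.07 × 100 = 54.6 %

54.6 %


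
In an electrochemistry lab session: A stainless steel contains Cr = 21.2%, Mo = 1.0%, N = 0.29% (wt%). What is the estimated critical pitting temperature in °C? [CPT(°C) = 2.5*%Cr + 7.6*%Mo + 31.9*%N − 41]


Apply the ASTM G48 empirical CPT estimate: CPT(°C) = 2.5*%Cr + 7.6*%Mo + 31.9*%N − 41
2.5*21.2 = 53; 7.6*1.0 = 7.6; 31.9*0.29 = 9.251
CPT = 53 + 7.6 + 9.251 − 41 = 28.851 °C
Rounded to 0.1 °C: CPT ≈ 28.9 °C

28.9 °C


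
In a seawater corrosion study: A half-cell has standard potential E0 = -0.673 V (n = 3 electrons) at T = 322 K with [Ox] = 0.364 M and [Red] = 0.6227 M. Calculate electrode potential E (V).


Apply the Nernst equation: E = E0 + (RT/nF)*ln([Ox]/[Red])
Step 1: RT/nF = 8.314*322/(3*96485) = 0.00924879 V
Step 2: [Ox]/[Red] = 0.364/0.6227 = 0.584551
Step 3: ln(0.584551) = -0.536911
Step 4: correction = 0.00924879 * -0.536911 = -0.005 V
E = -0.673 + -0.005 = -0.678 V

-0.678 V


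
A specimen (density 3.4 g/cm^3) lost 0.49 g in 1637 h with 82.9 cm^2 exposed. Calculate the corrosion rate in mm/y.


Apply the mm/y weight-loss relation: CR = 87600 * W / (D * A * T)
Numerator: 87600 * 0.49 = 42924.0
Denominator: 3.4 * 82.9 * 1637 = 461404.82
CR = 42924.0 / 461404.82 = 0.093029 mm/y

0.093029 mm/y


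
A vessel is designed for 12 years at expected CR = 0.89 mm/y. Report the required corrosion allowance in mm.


Corrosion allowance = CR × design life
CA = 0.89 * 12 = 10.68 mm

10.68 mm


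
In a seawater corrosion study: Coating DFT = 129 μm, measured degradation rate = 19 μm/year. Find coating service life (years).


Service life = thickness / degradation rate
Life = 129 / 19 = 6.8 years

6.8 years


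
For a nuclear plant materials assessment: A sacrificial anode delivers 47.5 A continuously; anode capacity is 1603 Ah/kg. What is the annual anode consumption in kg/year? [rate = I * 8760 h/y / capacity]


Annual consumption = current * hours per year / capacity
Rate = 47.5 * 8760 / 1603 = 259.6 kg/year

259.6 kg/year


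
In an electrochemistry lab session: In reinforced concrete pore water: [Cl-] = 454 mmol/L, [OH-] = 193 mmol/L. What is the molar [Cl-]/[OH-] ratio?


Threshold parameter = [Cl-] / [OH-] (molar basis; both in mmol/L, so units cancel)
Ratio = 454 / 193 = 2.35

2.35


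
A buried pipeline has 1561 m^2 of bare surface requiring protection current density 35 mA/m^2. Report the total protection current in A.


I = area * current density, then convert mA → A (÷1000)
I = 1561 * 35 / 1000 = 54.64 A

54.64 A


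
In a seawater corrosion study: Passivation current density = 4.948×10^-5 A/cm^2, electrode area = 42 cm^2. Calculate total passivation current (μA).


I = i_pass * A, then convert A → μA (×10^6)
I = 4.948×10^-5 * 42 * 10^6 = 2078.16 μA

2078.16 μA


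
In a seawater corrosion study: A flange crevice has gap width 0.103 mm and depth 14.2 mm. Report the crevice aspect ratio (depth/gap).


Aspect ratio = depth / gap
Ratio = 14.2 / 0.103 = 137.9

137.9


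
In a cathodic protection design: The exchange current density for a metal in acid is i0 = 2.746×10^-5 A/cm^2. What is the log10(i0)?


i0 = 2.746×10^-5 A/cm^2
log10(i0) = -4.561

-4.561


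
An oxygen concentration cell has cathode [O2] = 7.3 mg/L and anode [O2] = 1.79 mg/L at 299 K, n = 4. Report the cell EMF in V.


Apply the Nernst concentration-cell relation: E = (RT/nF)*ln(C_cathode/C_anode)
RT/nF = 8.314*299/(4*96485) = 0.00644112 V
ln(7.3/1.79) = 1.40566
E = 0.00644112 * 1.40566 = 0.00905 V

0.00905 V


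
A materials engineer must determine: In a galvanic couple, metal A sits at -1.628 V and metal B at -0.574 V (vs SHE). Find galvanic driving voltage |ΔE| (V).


Driving voltage is the absolute potential difference.
|ΔE| = |-1.628 − (-0.574)| = 1.054 V

1.054 V


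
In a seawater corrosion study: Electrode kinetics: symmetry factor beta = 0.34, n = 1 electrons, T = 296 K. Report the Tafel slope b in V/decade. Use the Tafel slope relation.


Apply the Tafel slope relation: b = 2.303*R*T/(beta*n*F)
Numerator: 2.303 * 8.314 * 296 = 5667.55
Denominator: 0.34 * 1 * 96485 = 32804.9
b = 5667.55 / 32804.9 = 0.1728 V/decade

0.1728 V/decade


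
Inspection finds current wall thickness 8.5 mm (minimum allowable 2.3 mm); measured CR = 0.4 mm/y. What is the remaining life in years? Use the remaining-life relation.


Apply the remaining-life relation: RL = (t_current − t_min) / CR
RL = (8.5 − 2.3) / 0.4 = 6.2 / 0.4 = 15.5 years

15.5 years


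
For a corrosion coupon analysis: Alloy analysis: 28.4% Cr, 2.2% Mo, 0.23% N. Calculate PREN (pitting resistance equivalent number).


Apply the PREN formula: PREN = Cr + 3.3*Mo + 16*N
PREN = 28.4 + 3.3*2.2 + 16*0.23
PREN = 28.4 + 7.26 + 3.68 = 39.34

39.34


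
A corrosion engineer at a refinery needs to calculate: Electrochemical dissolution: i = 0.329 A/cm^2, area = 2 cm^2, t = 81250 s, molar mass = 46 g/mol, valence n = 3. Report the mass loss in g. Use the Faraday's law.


Apply Faraday's law: m = i*A*t*M / (n*F)
Total charge passed Q = i*A*t = 0.329*2*81250 = 53462.5 C
m = Q*M/(n*F) = 53462.5*46/(3*96485) = 8.49623 g

8.49623 g


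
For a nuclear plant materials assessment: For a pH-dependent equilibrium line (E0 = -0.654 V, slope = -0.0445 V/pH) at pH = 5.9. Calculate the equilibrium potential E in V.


Apply the Pourbaix line equation: E = E0 + slope*pH
E = -0.654 + (-0.0445)*5.9 = -0.654 + (-0.26255) = -0.91655 V
Rounded to 3 decimal places: E = -0.917 V

-0.917 V


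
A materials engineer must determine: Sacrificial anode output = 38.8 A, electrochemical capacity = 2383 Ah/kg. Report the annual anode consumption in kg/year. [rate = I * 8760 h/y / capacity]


Annual consumption = current * hours per year / capacity
Rate = 38.8 * 8760 / 2383 = 142.6 kg/year

142.6 kg/year


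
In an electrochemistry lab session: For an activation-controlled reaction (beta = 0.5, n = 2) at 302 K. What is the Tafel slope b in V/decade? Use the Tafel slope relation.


Apply the Tafel slope relation: b = 2.303*R*T/(beta*n*F)
Numerator: 2.303 * 8.314 * 302 = 5782.44
Denominator: 0.5 * 2 * 96485 = 96485.0
b = 5782.44 / 96485.0 = 0.06 V/decade

0.06 V/decade


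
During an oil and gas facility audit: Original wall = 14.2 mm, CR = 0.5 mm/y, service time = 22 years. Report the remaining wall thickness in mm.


Remaining wall = original − CR × time
t = 14.2 − 0.5*22 = 14.2 − 11.0 = 3.2 mm

3.2 mm


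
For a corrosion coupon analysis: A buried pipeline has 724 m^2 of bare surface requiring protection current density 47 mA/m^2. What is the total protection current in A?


I = area * current density, then convert mA → A (÷1000)
I = 724 * 47 / 1000 = 34.03 A

34.03 A


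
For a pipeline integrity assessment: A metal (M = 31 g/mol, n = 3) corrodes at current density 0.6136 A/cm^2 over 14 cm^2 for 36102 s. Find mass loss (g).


Apply Faraday's law: m = i*A*t*M / (n*F)
Total charge passed Q = i*A*t = 0.6136*14*36102 = 310130.6208 C
m = Q*M/(n*F) = 310130.6208*31/(3*96485) = 33.21431 g

33.21431 g


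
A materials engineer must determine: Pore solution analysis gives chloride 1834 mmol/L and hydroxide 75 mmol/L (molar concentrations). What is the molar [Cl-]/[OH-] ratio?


Threshold parameter = [Cl-] / [OH-] (molar basis; both in mmol/L, so units cancel)
Ratio = 1834 / 75 = 24.45

24.45


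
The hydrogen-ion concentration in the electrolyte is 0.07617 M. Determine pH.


pH = −log10[H+]
pH = −log10(0.07617) = 1.12

1.12


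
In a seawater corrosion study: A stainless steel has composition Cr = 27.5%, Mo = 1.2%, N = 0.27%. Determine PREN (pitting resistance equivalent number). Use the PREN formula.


Apply the PREN formula: PREN = Cr + 3.3*Mo + 16*N
PREN = 27.5 + 3.3*1.2 + 16*0.27
PREN = 27.5 + 3.96 + 4.32 = 35.78

35.78


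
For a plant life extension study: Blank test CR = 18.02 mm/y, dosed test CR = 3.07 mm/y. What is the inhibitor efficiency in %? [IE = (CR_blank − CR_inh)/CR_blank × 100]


Apply the inhibitor-efficiency definition: IE = (CR_blank − CR_inh)/CR_blank × 100
IE = (18.02 − 3.07) / 18.02 × 100
IE = 14.95 / 18.02 × 100 = 83.0 %

83.0 %


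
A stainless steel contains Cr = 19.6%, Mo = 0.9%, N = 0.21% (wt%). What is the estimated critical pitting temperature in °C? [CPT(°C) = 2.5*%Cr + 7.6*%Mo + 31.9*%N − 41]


Apply the ASTM G48 empirical CPT estimate: CPT(°C) = 2.5*%Cr + 7.6*%Mo + 31.9*%N − 41
2.5*19.6 = 49; 7.6*0.9 = 6.84; 31.9*0.21 = 6.699
CPT = 49 + 6.84 + 6.699 − 41 = 21.539 °C
Rounded to 0.1 °C: CPT ≈ 21.5 °C

21.5 °C


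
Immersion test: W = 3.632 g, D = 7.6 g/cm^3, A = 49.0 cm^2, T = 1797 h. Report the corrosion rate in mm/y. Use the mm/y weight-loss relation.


Apply the mm/y weight-loss relation: CR = 87600 * W / (D * A * T)
Numerator: 87600 * 3.632 = 318163.2
Denominator: 7.6 * 49.0 * 1797 = 669202.8
CR = 318163.2 / 669202.8 = 0.4754 mm/y

0.4754 mm/y


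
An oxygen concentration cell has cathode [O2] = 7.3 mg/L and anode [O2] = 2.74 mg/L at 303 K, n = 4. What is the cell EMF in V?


Apply the Nernst concentration-cell relation: E = (RT/nF)*ln(C_cathode/C_anode)
RT/nF = 8.314*303/(4*96485) = 0.00652729 V
ln(7.3/2.74) = 0.97992
E = 0.00652729 * 0.97992 = 0.0064 V

0.0064 V


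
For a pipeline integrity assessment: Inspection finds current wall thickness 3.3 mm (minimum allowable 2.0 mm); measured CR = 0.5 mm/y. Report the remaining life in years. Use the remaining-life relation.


Apply the remaining-life relation: RL = (t_current − t_min) / CR
RL = (3.3 − 2.0) / 0.5 = 1.3 / 0.5 = 2.6 years

2.6 years


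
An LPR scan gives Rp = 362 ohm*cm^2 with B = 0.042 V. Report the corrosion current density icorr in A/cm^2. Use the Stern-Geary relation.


Apply the Stern-Geary relation: icorr = B / Rp
icorr = 0.042 / 362 = 1.16×10^-4 A/cm^2

1.16×10^-4 A/cm^2


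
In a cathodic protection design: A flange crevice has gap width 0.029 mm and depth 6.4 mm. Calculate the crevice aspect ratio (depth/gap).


Aspect ratio = depth / gap
Ratio = 6.4 / 0.029 = 220.7

220.7


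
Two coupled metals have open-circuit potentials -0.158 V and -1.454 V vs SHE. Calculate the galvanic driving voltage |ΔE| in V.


Driving voltage is the absolute potential difference.
|ΔE| = |-0.158 − (-1.454)| = 1.296 V

1.296 V


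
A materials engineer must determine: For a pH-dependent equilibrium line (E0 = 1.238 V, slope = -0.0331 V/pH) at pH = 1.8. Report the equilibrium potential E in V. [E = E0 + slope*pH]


Apply the Pourbaix line equation: E = E0 + slope*pH
E = 1.238 + (-0.0331)*1.8 = 1.238 + (-0.05958) = 1.17842 V
Rounded to 4 decimal places: E = 1.1784 V

1.1784 V


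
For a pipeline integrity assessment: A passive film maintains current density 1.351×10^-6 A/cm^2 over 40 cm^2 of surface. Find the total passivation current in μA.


I = i_pass * A, then convert A → μA (×10^6)
I = 1.351×10^-6 * 40 * 10^6 = 54.04 μA

54.04 μA


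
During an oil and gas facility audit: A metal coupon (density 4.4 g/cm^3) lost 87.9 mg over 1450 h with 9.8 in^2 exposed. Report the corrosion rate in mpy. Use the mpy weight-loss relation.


Apply the mpy weight-loss relation: CR = 534 * W / (D * A * T)
Numerator: 534 * 87.9 = 46938.6
Denominator: 4.4 * 9.8 * 1450 = 62524.0
CR = 46938.6 / 62524.0 = 0.751 mpy

0.751 mpy


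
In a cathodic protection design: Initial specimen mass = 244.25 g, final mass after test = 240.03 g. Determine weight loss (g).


Weight loss = initial − final
WL = 244.25 − 240.03 = 4.22 g

4.22 g


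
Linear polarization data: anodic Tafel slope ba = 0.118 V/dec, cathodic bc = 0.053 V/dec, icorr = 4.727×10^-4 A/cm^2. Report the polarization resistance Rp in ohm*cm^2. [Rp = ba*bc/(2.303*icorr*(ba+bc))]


Apply the Stern-Geary equation: Rp = ba*bc / (2.303*icorr*(ba+bc))
ba*bc = 0.118*0.053 = 0.006254
ba+bc = 0.171; 2.303*icorr*(ba+bc) = 2.303*4.727×10^-4*0.171 = 1.8615541×10^-4
Rp = 0.006254 / 1.8615541×10^-4 = 33.6 ohm*cm^2

33.6 ohm*cm^2


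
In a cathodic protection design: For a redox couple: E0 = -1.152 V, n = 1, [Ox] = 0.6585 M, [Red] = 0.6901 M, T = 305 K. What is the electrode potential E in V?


Apply the Nernst equation: E = E0 + (RT/nF)*ln([Ox]/[Red])
Step 1: RT/nF = 8.314*305/(1*96485) = 0.02628149 V
Step 2: [Ox]/[Red] = 0.6585/0.6901 = 0.95421
Step 3: ln(0.95421) = -0.046872
Step 4: correction = 0.02628149 * -0.046872 = -0.001 V
E = -1.152 + -0.001 = -1.153 V

-1.153 V


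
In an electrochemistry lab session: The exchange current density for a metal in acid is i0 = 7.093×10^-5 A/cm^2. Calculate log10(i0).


i0 = 7.093×10^-5 A/cm^2
log10(i0) = -4.149

-4.149


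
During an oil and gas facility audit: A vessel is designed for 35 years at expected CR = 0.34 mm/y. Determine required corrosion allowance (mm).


Corrosion allowance = CR × design life
CA = 0.34 * 35 = 11.9 mm

11.9 mm


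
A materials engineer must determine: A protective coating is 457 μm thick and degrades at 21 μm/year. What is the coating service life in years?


Service life = thickness / degradation rate
Life = 457 / 21 = 21.8 years

21.8 years


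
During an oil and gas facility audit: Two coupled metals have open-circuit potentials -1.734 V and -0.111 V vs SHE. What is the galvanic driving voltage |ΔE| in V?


Driving voltage is the absolute potential difference.
|ΔE| = |-1.734 − (-0.111)| = 1.623 V

1.623 V


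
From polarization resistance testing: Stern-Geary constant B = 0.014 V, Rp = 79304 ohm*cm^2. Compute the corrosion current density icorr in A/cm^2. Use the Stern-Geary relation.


Apply the Stern-Geary relation: icorr = B / Rp
icorr = 0.014 / 79304 = 1.765×10^-7 A/cm^2

1.765×10^-7 A/cm^2


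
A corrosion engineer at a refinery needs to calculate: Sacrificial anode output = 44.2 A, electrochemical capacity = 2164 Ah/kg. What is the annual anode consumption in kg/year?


Annual consumption = current * hours per year / capacity
Rate = 44.2 * 8760 / 2164 = 178.9 kg/year

178.9 kg/year


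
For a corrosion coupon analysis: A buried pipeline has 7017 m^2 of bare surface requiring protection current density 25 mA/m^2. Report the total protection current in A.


I = area * current density, then convert mA → A (÷1000)
I = 7017 * 25 / 1000 = 175.43 A

175.43 A


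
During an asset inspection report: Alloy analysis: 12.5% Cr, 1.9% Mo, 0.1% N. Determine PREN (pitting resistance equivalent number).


Apply the PREN formula: PREN = Cr + 3.3*Mo + 16*N
PREN = 12.5 + 3.3*1.9 + 16*0.1
PREN = 12.5 + 6.27 + 1.6 = 20.37

20.37


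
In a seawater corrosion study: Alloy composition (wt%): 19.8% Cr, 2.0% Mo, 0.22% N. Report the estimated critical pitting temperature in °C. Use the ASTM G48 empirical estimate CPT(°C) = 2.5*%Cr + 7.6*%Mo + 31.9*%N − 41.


Apply the ASTM G48 empirical CPT estimate: CPT(°C) = 2.5*%Cr + 7.6*%Mo + 31.9*%N − 41
2.5*19.8 = 49.5; 7.6*2.0 = 15.2; 31.9*0.22 = 7.018
CPT = 49.5 + 15.2 + 7.018 − 41 = 30.718 °C
Rounded to 0.1 °C: CPT ≈ 30.7 °C

30.7 °C


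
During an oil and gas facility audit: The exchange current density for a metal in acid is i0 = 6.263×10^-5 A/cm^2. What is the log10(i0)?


i0 = 6.263×10^-5 A/cm^2
log10(i0) = -4.203

-4.203


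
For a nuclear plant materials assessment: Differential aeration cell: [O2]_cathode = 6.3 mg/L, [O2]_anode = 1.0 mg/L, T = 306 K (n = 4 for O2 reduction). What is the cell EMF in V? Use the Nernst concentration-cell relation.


Apply the Nernst concentration-cell relation: E = (RT/nF)*ln(C_cathode/C_anode)
RT/nF = 8.314*306/(4*96485) = 0.00659192 V
ln(6.3/1.0) = 1.84055
E = 0.00659192 * 1.84055 = 0.01213 V

0.01213 V


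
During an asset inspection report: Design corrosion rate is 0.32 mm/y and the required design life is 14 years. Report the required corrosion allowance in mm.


Corrosion allowance = CR × design life
CA = 0.32 * 14 = 4.48 mm

4.48 mm


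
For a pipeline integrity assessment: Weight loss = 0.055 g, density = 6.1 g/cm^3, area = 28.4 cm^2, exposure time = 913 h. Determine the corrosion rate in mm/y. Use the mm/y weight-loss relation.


Apply the mm/y weight-loss relation: CR = 87600 * W / (D * A * T)
Numerator: 87600 * 0.055 = 4818.0
Denominator: 6.1 * 28.4 * 913 = 158168.12
CR = 4818.0 / 158168.12 = 0.0305 mm/y

0.0305 mm/y


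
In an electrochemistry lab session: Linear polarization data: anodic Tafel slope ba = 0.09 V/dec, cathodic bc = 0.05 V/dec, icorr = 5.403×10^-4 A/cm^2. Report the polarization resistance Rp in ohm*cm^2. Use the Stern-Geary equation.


Apply the Stern-Geary equation: Rp = ba*bc / (2.303*icorr*(ba+bc))
ba*bc = 0.09*0.05 = 0.0045
ba+bc = 0.14; 2.303*icorr*(ba+bc) = 2.303*5.403×10^-4*0.14 = 1.7420353×10^-4
Rp = 0.0045 / 1.7420353×10^-4 = 25.8 ohm*cm^2

25.8 ohm*cm^2


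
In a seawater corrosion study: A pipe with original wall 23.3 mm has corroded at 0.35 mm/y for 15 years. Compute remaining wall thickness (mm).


Remaining wall = original − CR × time
t = 23.3 − 0.35*15 = 23.3 − 5.25 = 18.05 mm

18.05 mm


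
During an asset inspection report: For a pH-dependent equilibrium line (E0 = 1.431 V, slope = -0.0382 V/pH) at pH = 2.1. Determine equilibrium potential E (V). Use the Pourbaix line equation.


Apply the Pourbaix line equation: E = E0 + slope*pH
E = 1.431 + (-0.0382)*2.1 = 1.431 + (-0.08022) = 1.35078 V
Rounded to 3 decimal places: E = 1.351 V

1.351 V


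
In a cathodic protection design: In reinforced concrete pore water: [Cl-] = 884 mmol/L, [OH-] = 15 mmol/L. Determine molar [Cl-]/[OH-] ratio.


Threshold parameter = [Cl-] / [OH-] (molar basis; both in mmol/L, so units cancel)
Ratio = 884 / 15 = 58.93

58.93


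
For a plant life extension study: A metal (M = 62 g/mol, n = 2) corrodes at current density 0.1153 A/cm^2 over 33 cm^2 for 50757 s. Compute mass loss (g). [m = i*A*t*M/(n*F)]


Apply Faraday's law: m = i*A*t*M / (n*F)
Total charge passed Q = i*A*t = 0.1153*33*50757 = 193125.3093 C
m = Q*M/(n*F) = 193125.3093*62/(2*96485) = 62.0499 g

62.0499 g


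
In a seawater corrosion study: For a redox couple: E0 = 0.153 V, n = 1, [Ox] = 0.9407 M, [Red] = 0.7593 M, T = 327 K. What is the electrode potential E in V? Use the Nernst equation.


Apply the Nernst equation: E = E0 + (RT/nF)*ln([Ox]/[Red])
Step 1: RT/nF = 8.314*327/(1*96485) = 0.02817721 V
Step 2: [Ox]/[Red] = 0.9407/0.7593 = 1.238904
Step 3: ln(1.238904) = 0.214227
Step 4: correction = 0.02817721 * 0.214227 = 0.006 V
E = 0.153 + 0.006 = 0.159 V

0.159 V


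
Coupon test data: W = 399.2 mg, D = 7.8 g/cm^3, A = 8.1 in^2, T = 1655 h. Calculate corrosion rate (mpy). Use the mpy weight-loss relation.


Apply the mpy weight-loss relation: CR = 534 * W / (D * A * T)
Numerator: 534 * 399.2 = 213172.8
Denominator: 7.8 * 8.1 * 1655 = 104562.9
CR = 213172.8 / 104562.9 = 2.0387 mpy

2.0387 mpy


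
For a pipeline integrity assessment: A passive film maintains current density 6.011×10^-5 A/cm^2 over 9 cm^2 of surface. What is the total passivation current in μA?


I = i_pass * A, then convert A → μA (×10^6)
I = 6.011×10^-5 * 9 * 10^6 = 540.99 μA

540.99 μA


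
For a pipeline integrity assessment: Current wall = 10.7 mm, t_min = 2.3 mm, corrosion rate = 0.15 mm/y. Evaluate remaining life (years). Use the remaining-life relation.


Apply the remaining-life relation: RL = (t_current − t_min) / CR
RL = (10.7 − 2.3) / 0.15 = 8.4 / 0.15 = 56.0 years

56.0 years


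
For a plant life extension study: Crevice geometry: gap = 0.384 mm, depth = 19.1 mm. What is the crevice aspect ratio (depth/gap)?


Aspect ratio = depth / gap
Ratio = 19.1 / 0.384 = 49.7

49.7


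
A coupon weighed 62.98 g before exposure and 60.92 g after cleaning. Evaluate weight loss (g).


Weight loss = initial − final
WL = 62.98 − 60.92 = 2.06 g

2.06 g


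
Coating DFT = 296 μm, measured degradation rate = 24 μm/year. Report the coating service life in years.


Service life = thickness / degradation rate
Life = 296 / 24 = 12.3 years

12.3 years


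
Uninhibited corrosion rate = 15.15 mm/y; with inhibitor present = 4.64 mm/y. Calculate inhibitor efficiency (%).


Apply the inhibitor-efficiency definition: IE = (CR_blank − CR_inh)/CR_blank × 100
IE = (15.15 − 4.64) / 15.15 × 100
IE = 10.51 / 15.15 × 100 = 69.4 %

69.4 %


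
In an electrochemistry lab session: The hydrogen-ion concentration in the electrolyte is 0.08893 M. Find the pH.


pH = −log10[H+]
pH = −log10(0.08893) = 1.05

1.05


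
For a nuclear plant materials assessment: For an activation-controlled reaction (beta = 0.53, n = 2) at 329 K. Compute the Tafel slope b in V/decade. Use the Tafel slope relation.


Apply the Tafel slope relation: b = 2.303*R*T/(beta*n*F)
Numerator: 2.303 * 8.314 * 329 = 6299.41
Denominator: 0.53 * 2 * 96485 = 102274.1
b = 6299.41 / 102274.1 = 0.062 V/decade

0.062 V/decade


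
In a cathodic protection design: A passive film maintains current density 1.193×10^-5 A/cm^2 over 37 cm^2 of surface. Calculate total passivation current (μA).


I = i_pass * A, then convert A → μA (×10^6)
I = 1.193×10^-5 * 37 * 10^6 = 441.41 μA

441.41 μA


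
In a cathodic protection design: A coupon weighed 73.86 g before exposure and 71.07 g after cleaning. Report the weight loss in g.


Weight loss = initial − final
WL = 73.86 − 71.07 = 2.79 g

2.79 g


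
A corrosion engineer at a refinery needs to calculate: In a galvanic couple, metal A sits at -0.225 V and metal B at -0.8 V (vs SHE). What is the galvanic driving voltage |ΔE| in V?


Driving voltage is the absolute potential difference.
|ΔE| = |-0.225 − (-0.8)| = 0.575 V

0.575 V


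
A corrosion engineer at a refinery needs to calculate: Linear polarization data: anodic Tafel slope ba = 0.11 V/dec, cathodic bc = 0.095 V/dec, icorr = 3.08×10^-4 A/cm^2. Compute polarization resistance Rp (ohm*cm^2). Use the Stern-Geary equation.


Apply the Stern-Geary equation: Rp = ba*bc / (2.303*icorr*(ba+bc))
ba*bc = 0.11*0.095 = 0.01045
ba+bc = 0.205; 2.303*icorr*(ba+bc) = 2.303*3.08×10^-4*0.205 = 1.4541142×10^-4
Rp = 0.01045 / 1.4541142×10^-4 = 71.9 ohm*cm^2

71.9 ohm*cm^2
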